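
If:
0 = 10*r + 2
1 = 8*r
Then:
No Solution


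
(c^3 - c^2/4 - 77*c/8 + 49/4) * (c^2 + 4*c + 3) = c^5 + 15*c^4/4 - 61*c^3/8 - 27*c^2 + 161*c/8 + 147/4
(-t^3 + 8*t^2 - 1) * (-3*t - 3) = 3*t^4 - 21*t^3 - 24*t^2 + 3*t + 3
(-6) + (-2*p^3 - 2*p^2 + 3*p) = -2*p^3 - 2*p^2 + 3*p - 6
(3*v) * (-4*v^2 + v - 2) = -12*v^3 + 3*v^2 - 6*v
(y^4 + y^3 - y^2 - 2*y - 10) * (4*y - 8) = 4*y^5 - 4*y^4 - 12*y^3 - 24*y + 80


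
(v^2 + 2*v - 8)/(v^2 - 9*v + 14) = (v + 4)/(v - 7)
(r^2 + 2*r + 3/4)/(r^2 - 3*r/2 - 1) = (r + 3/2)/(r - 2)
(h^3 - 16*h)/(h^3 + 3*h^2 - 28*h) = (h + 4)/(h + 7)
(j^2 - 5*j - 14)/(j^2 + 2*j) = (j - 7)/j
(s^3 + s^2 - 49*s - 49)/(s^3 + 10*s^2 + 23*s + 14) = (s - 7)/(s + 2)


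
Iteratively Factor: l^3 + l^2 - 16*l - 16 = (l - 4)*(l^2 + 5*l + 4) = (l - 4)*(l + 4)*(l + 1)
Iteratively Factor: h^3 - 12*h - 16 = (h + 2)*(h^2 - 2*h - 8) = (h + 2)^2*(h - 4)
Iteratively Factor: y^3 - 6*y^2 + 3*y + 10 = (y + 1)*(y^2 - 7*y + 10) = (y - 2)*(y + 1)*(y - 5)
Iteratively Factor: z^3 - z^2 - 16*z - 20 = (z + 2)*(z^2 - 3*z - 10) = (z - 5)*(z + 2)*(z + 2)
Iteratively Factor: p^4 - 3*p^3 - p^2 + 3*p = (p - 3)*(p^3 - p) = p*(p - 3)*(p^2 - 1) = p*(p - 3)*(p + 1)*(p - 1)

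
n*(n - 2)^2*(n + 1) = n^4 - 3*n^3 + 4*n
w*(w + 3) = w^2 + 3*w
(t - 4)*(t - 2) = t^2 - 6*t + 8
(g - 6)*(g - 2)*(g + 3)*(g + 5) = g^4 - 37*g^2 - 24*g + 180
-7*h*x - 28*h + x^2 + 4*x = (-7*h + x)*(x + 4)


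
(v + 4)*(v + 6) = v^2 + 10*v + 24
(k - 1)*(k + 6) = k^2 + 5*k - 6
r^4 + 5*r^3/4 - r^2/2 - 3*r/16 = r*(r - 1/2)*(r + 1/4)*(r + 3/2)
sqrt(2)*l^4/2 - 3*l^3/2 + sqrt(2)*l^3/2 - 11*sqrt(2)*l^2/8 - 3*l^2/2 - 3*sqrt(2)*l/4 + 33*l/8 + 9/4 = (l - 3/2)*(l + 1/2)*(l - 3*sqrt(2)/2)*(sqrt(2)*l/2 + sqrt(2))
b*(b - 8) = b^2 - 8*b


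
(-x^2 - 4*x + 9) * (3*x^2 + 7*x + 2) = -3*x^4 - 19*x^3 - 3*x^2 + 55*x + 18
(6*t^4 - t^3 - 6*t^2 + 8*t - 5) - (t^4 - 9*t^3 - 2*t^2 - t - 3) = 5*t^4 + 8*t^3 - 4*t^2 + 9*t - 2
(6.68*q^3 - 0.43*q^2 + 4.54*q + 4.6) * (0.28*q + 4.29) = 1.8704*q^4 + 28.5368*q^3 - 0.5735*q^2 + 20.7646*q + 19.734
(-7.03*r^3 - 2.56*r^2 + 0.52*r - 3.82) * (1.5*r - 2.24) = -10.545*r^4 + 11.9072*r^3 + 6.5144*r^2 - 6.8948*r + 8.5568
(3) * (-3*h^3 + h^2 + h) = -9*h^3 + 3*h^2 + 3*h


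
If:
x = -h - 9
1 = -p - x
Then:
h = -x - 9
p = -x - 1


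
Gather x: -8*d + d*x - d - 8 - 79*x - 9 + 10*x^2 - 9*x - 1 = -9*d + 10*x^2 + x*(d - 88) - 18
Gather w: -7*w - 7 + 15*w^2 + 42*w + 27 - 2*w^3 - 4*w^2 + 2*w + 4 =-2*w^3 + 11*w^2 + 37*w + 24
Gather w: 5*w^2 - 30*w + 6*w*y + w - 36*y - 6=5*w^2 + w*(6*y - 29) - 36*y - 6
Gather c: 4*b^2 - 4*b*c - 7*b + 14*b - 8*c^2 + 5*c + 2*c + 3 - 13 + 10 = 4*b^2 + 7*b - 8*c^2 + c*(7 - 4*b)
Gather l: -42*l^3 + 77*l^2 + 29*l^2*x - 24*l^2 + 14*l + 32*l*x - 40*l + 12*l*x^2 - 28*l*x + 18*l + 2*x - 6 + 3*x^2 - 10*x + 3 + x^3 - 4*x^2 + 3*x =-42*l^3 + l^2*(29*x + 53) + l*(12*x^2 + 4*x - 8) + x^3 - x^2 - 5*x - 3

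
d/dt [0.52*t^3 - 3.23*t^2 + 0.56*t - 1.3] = 1.56*t^2 - 6.46*t + 0.56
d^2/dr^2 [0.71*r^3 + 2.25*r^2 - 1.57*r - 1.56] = 4.26*r + 4.5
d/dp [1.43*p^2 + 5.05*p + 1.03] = 2.86*p + 5.05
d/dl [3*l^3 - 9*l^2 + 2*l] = 9*l^2 - 18*l + 2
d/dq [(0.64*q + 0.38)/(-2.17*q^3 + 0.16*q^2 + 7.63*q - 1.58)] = (2.7776*q^3 + 2.3714*q^2 - 0.1216*q - 3.9106)/(4.7089*q^6 - 0.6944*q^5 - 33.0886*q^4 + 9.2988*q^3 + 57.7113*q^2 - 24.1108*q + 2.4964)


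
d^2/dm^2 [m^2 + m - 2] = 2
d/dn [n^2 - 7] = 2*n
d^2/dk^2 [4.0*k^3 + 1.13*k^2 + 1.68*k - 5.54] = 24.0*k + 2.26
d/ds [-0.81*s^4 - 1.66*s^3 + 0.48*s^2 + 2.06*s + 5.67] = -3.24*s^3 - 4.98*s^2 + 0.96*s + 2.06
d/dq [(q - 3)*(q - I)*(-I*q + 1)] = I*(-3*q^2 + 6*q - 1)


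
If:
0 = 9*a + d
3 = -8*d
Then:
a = 1/24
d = -3/8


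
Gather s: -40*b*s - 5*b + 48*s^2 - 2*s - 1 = -5*b + 48*s^2 + s*(-40*b - 2) - 1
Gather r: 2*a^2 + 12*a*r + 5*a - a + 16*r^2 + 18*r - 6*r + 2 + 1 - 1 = 2*a^2 + 4*a + 16*r^2 + r*(12*a + 12) + 2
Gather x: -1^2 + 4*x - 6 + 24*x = 28*x - 7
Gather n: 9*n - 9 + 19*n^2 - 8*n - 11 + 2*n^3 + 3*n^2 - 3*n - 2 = 2*n^3 + 22*n^2 - 2*n - 22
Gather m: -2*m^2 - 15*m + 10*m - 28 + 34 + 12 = -2*m^2 - 5*m + 18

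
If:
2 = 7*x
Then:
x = 2/7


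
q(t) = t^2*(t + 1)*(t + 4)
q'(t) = t^2*(t + 1) + t^2*(t + 4) + 2*t*(t + 1)*(t + 4) = t*(4*t^2 + 15*t + 8)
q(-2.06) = -8.73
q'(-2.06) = 12.21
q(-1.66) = -4.26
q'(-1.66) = 9.76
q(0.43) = 1.17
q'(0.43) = 6.53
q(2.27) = 105.65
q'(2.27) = 142.24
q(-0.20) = 0.12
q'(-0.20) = -1.03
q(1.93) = 64.72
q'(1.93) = 100.07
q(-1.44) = -2.34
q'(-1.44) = 7.64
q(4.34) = 838.85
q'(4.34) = 644.24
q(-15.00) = 34650.00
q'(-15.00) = -10245.00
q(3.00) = 252.00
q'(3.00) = 267.00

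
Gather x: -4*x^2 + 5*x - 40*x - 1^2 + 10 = -4*x^2 - 35*x + 9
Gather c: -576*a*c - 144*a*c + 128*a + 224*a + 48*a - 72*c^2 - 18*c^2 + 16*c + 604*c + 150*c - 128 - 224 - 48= 400*a - 90*c^2 + c*(770 - 720*a) - 400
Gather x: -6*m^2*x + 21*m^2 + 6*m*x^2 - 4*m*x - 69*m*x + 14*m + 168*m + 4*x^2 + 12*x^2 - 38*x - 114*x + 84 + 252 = 21*m^2 + 182*m + x^2*(6*m + 16) + x*(-6*m^2 - 73*m - 152) + 336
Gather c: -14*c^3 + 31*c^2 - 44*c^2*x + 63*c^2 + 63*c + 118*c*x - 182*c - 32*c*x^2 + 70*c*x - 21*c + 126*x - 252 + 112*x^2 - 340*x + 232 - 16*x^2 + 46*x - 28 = -14*c^3 + c^2*(94 - 44*x) + c*(-32*x^2 + 188*x - 140) + 96*x^2 - 168*x - 48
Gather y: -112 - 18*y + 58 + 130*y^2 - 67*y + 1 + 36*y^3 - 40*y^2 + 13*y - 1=36*y^3 + 90*y^2 - 72*y - 54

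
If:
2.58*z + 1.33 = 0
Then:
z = -0.52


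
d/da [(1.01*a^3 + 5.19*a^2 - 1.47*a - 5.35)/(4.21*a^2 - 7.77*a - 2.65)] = (4.2521*a^4 - 15.6954*a^3 - 42.1671*a^2 + 17.54*a - 37.674)/(17.7241*a^4 - 65.4234*a^3 + 38.0599*a^2 + 41.181*a + 7.0225)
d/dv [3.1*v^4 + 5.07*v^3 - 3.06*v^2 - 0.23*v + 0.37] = 12.4*v^3 + 15.21*v^2 - 6.12*v - 0.23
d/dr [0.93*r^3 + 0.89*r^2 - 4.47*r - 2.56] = 2.79*r^2 + 1.78*r - 4.47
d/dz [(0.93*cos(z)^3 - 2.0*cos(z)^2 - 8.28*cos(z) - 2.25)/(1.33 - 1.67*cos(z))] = (3.1062*cos(z)^3 - 7.0507*cos(z)^2 + 5.32*cos(z) + 14.7699)*sin(z)/(2.7889*cos(z)^2 - 4.4422*cos(z) + 1.7689)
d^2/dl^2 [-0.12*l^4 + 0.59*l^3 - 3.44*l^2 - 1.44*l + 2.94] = -1.44*l^2 + 3.54*l - 6.88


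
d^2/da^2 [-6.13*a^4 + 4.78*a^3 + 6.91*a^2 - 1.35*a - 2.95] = -73.56*a^2 + 28.68*a + 13.82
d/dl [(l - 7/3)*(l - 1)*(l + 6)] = 3*l^2 + 16*l/3 - 53/3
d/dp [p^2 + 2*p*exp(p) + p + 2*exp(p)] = 2*p*exp(p) + 2*p + 4*exp(p) + 1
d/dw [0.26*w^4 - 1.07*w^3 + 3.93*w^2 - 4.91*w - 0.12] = 1.04*w^3 - 3.21*w^2 + 7.86*w - 4.91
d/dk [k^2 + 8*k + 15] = 2*k + 8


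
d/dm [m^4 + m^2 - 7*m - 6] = 4*m^3 + 2*m - 7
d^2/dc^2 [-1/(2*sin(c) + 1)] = 2*(2*sin(c)^2 - sin(c) - 4)/(2*sin(c) + 1)^3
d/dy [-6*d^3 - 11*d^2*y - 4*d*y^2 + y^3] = -11*d^2 - 8*d*y + 3*y^2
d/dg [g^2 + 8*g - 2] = 2*g + 8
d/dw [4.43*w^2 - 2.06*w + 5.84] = 8.86*w - 2.06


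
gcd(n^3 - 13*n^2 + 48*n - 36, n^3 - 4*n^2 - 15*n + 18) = n^2 - 7*n + 6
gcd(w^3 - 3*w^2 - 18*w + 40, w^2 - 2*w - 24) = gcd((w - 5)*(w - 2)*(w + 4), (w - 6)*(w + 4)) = w + 4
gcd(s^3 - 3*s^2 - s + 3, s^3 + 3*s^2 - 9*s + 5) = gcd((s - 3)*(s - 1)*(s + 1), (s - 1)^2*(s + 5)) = s - 1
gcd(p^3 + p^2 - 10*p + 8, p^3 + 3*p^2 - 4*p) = p^2 + 3*p - 4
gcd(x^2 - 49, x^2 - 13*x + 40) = 1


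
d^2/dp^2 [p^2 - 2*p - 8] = 2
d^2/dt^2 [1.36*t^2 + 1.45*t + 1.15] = 2.72000000000000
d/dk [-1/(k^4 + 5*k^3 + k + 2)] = (4*k^3 + 15*k^2 + 1)/(k^4 + 5*k^3 + k + 2)^2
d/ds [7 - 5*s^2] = -10*s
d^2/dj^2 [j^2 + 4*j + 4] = 2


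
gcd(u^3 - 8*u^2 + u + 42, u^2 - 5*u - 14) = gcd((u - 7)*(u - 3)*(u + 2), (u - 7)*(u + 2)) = u^2 - 5*u - 14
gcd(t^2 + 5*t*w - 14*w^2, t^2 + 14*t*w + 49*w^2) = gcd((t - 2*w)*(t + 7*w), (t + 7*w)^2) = t + 7*w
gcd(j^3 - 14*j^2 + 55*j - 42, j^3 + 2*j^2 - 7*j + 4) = j - 1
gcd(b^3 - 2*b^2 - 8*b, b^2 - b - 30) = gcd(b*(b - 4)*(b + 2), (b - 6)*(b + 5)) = 1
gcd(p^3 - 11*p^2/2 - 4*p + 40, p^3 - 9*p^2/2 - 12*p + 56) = p^2 - 8*p + 16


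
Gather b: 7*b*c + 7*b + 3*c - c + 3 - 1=b*(7*c + 7) + 2*c + 2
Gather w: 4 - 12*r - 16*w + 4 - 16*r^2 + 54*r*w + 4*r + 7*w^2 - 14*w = -16*r^2 - 8*r + 7*w^2 + w*(54*r - 30) + 8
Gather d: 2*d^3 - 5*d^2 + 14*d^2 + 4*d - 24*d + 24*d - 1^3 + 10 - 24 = 2*d^3 + 9*d^2 + 4*d - 15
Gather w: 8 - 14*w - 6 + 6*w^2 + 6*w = 6*w^2 - 8*w + 2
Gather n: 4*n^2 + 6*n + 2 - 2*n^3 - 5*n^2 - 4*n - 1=-2*n^3 - n^2 + 2*n + 1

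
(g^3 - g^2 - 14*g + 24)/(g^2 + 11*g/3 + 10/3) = 3*(g^3 - g^2 - 14*g + 24)/(3*g^2 + 11*g + 10)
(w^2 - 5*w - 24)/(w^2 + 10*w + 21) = (w - 8)/(w + 7)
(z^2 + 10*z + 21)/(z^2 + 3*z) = (z + 7)/z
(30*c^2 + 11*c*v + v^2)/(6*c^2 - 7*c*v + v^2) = (30*c^2 + 11*c*v + v^2)/(6*c^2 - 7*c*v + v^2)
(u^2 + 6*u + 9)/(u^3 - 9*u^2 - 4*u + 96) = (u + 3)/(u^2 - 12*u + 32)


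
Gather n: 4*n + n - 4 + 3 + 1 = 5*n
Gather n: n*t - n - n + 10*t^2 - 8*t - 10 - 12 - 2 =n*(t - 2) + 10*t^2 - 8*t - 24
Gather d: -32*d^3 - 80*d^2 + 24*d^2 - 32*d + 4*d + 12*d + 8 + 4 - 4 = -32*d^3 - 56*d^2 - 16*d + 8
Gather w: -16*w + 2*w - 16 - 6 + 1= -14*w - 21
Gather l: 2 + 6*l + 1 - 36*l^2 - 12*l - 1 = -36*l^2 - 6*l + 2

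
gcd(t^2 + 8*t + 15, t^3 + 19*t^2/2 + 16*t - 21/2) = t + 3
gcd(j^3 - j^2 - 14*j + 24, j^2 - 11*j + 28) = 1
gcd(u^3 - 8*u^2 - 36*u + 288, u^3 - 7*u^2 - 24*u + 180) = u - 6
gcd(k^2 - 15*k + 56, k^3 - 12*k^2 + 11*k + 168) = k^2 - 15*k + 56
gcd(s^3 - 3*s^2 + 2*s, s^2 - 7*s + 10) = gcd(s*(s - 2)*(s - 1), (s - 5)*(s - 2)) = s - 2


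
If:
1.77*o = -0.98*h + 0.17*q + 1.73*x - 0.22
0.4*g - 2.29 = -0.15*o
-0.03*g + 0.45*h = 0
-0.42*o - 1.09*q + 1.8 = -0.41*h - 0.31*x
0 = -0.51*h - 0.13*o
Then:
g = 6.35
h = 0.42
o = -1.66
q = 2.02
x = -1.53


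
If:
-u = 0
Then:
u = 0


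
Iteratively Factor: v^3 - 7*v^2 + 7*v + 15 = (v + 1)*(v^2 - 8*v + 15) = (v - 3)*(v + 1)*(v - 5)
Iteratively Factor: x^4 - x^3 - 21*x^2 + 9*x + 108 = (x + 3)*(x^3 - 4*x^2 - 9*x + 36) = (x - 4)*(x + 3)*(x^2 - 9) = (x - 4)*(x - 3)*(x + 3)*(x + 3)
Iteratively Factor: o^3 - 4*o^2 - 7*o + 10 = (o - 5)*(o^2 + o - 2) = (o - 5)*(o - 1)*(o + 2)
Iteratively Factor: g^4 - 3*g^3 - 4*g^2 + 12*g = (g + 2)*(g^3 - 5*g^2 + 6*g) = (g - 3)*(g + 2)*(g^2 - 2*g) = (g - 3)*(g - 2)*(g + 2)*(g)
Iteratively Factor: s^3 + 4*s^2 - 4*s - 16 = (s - 2)*(s^2 + 6*s + 8) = (s - 2)*(s + 4)*(s + 2)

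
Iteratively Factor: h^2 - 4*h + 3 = (h - 1)*(h - 3)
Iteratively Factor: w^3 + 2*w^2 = (w)*(w^2 + 2*w) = w^2*(w + 2)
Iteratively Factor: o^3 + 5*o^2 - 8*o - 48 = (o - 3)*(o^2 + 8*o + 16) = (o - 3)*(o + 4)*(o + 4)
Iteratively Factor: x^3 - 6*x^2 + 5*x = (x - 1)*(x^2 - 5*x) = (x - 5)*(x - 1)*(x)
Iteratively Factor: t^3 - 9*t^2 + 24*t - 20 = (t - 2)*(t^2 - 7*t + 10) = (t - 2)^2*(t - 5)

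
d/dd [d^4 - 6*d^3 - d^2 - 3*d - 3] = 4*d^3 - 18*d^2 - 2*d - 3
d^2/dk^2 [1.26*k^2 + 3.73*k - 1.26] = 2.52000000000000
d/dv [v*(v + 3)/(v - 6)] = (v^2 - 12*v - 18)/(v^2 - 12*v + 36)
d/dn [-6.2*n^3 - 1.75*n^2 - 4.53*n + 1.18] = -18.6*n^2 - 3.5*n - 4.53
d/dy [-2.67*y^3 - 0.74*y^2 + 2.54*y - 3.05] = -8.01*y^2 - 1.48*y + 2.54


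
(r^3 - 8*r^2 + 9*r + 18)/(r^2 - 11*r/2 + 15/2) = 2*(r^2 - 5*r - 6)/(2*r - 5)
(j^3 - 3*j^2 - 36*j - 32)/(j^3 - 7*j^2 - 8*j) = (j + 4)/j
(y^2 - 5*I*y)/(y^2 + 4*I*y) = (y - 5*I)/(y + 4*I)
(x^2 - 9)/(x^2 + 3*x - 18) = (x + 3)/(x + 6)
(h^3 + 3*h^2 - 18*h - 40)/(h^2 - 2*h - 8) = h + 5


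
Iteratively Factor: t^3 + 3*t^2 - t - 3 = (t - 1)*(t^2 + 4*t + 3) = (t - 1)*(t + 3)*(t + 1)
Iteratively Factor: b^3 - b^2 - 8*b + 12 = (b + 3)*(b^2 - 4*b + 4) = (b - 2)*(b + 3)*(b - 2)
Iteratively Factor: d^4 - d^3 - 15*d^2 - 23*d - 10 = (d + 1)*(d^3 - 2*d^2 - 13*d - 10) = (d + 1)*(d + 2)*(d^2 - 4*d - 5) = (d + 1)^2*(d + 2)*(d - 5)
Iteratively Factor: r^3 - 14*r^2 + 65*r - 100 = (r - 5)*(r^2 - 9*r + 20) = (r - 5)^2*(r - 4)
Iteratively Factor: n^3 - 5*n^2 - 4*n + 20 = (n + 2)*(n^2 - 7*n + 10) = (n - 2)*(n + 2)*(n - 5)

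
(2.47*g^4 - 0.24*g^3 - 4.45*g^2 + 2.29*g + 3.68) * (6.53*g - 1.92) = 16.1291*g^5 - 6.3096*g^4 - 28.5977*g^3 + 23.4977*g^2 + 19.6336*g - 7.0656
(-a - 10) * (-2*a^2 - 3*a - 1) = 2*a^3 + 23*a^2 + 31*a + 10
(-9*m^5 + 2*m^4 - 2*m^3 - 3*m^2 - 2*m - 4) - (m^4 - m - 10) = -9*m^5 + m^4 - 2*m^3 - 3*m^2 - m + 6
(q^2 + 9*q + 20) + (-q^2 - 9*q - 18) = 2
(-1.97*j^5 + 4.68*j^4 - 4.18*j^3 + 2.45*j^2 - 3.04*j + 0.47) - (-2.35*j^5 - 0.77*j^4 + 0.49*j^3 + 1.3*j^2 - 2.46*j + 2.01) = 0.38*j^5 + 5.45*j^4 - 4.67*j^3 + 1.15*j^2 - 0.58*j - 1.54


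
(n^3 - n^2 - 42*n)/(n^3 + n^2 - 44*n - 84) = n/(n + 2)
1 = 1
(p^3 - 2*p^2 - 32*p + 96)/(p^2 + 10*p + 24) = (p^2 - 8*p + 16)/(p + 4)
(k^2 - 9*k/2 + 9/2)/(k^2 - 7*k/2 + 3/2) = (2*k - 3)/(2*k - 1)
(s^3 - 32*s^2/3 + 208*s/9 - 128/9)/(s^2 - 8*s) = s - 8/3 + 16/(9*s)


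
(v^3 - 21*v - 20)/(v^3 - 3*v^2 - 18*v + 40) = (v + 1)/(v - 2)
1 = 1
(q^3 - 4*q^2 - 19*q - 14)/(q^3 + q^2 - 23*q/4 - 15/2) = 4*(q^2 - 6*q - 7)/(4*q^2 - 4*q - 15)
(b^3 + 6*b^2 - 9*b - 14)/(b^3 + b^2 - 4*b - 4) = (b + 7)/(b + 2)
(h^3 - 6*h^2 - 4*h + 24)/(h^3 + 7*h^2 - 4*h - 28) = (h - 6)/(h + 7)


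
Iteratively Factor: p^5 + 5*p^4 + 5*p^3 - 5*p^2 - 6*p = (p)*(p^4 + 5*p^3 + 5*p^2 - 5*p - 6) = p*(p + 2)*(p^3 + 3*p^2 - p - 3) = p*(p - 1)*(p + 2)*(p^2 + 4*p + 3) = p*(p - 1)*(p + 2)*(p + 3)*(p + 1)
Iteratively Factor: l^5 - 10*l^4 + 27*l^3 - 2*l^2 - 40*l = (l - 4)*(l^4 - 6*l^3 + 3*l^2 + 10*l) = (l - 5)*(l - 4)*(l^3 - l^2 - 2*l) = l*(l - 5)*(l - 4)*(l^2 - l - 2) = l*(l - 5)*(l - 4)*(l - 2)*(l + 1)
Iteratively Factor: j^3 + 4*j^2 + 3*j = (j)*(j^2 + 4*j + 3) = j*(j + 3)*(j + 1)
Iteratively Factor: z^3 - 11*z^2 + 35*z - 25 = (z - 5)*(z^2 - 6*z + 5) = (z - 5)^2*(z - 1)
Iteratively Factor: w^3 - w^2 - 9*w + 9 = (w - 3)*(w^2 + 2*w - 3) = (w - 3)*(w + 3)*(w - 1)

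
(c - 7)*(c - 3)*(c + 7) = c^3 - 3*c^2 - 49*c + 147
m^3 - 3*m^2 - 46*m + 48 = (m - 8)*(m - 1)*(m + 6)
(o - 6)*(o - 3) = o^2 - 9*o + 18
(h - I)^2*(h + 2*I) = h^3 + 3*h - 2*I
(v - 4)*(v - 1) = v^2 - 5*v + 4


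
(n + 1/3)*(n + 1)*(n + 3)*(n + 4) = n^4 + 25*n^3/3 + 65*n^2/3 + 55*n/3 + 4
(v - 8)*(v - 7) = v^2 - 15*v + 56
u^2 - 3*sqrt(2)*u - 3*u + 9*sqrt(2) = (u - 3)*(u - 3*sqrt(2))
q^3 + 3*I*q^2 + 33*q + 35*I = (q - 5*I)*(q + I)*(q + 7*I)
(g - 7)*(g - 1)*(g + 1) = g^3 - 7*g^2 - g + 7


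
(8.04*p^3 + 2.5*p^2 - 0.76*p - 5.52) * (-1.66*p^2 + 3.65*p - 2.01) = -13.3464*p^5 + 25.196*p^4 - 5.7738*p^3 + 1.3642*p^2 - 18.6204*p + 11.0952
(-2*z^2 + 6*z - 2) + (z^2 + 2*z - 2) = -z^2 + 8*z - 4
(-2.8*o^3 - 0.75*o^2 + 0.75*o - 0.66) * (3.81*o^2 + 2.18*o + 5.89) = -10.668*o^5 - 8.9615*o^4 - 15.2695*o^3 - 5.2971*o^2 + 2.9787*o - 3.8874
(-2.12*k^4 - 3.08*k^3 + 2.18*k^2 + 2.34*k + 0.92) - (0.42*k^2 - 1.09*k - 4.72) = -2.12*k^4 - 3.08*k^3 + 1.76*k^2 + 3.43*k + 5.64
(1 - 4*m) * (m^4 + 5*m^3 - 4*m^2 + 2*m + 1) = -4*m^5 - 19*m^4 + 21*m^3 - 12*m^2 - 2*m + 1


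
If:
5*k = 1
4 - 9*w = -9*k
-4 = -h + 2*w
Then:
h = 238/45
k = 1/5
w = 29/45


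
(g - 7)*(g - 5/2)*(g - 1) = g^3 - 21*g^2/2 + 27*g - 35/2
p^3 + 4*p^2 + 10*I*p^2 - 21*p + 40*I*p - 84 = (p + 4)*(p + 3*I)*(p + 7*I)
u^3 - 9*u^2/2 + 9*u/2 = u*(u - 3)*(u - 3/2)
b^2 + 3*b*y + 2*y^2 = (b + y)*(b + 2*y)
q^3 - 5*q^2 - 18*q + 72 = (q - 6)*(q - 3)*(q + 4)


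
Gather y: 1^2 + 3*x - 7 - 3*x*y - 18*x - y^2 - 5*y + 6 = -15*x - y^2 + y*(-3*x - 5)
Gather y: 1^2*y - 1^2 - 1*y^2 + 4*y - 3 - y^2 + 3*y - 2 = -2*y^2 + 8*y - 6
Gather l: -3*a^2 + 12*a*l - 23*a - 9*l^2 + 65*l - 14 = -3*a^2 - 23*a - 9*l^2 + l*(12*a + 65) - 14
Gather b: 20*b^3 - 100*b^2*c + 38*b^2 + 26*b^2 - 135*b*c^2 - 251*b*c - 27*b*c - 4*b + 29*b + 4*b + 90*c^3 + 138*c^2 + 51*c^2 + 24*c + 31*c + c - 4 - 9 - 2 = 20*b^3 + b^2*(64 - 100*c) + b*(-135*c^2 - 278*c + 29) + 90*c^3 + 189*c^2 + 56*c - 15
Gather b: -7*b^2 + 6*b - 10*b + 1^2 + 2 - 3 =-7*b^2 - 4*b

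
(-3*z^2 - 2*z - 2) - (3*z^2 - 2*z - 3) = 1 - 6*z^2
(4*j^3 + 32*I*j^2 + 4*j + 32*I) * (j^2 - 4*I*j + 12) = 4*j^5 + 16*I*j^4 + 180*j^3 + 400*I*j^2 + 176*j + 384*I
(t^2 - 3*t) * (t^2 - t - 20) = t^4 - 4*t^3 - 17*t^2 + 60*t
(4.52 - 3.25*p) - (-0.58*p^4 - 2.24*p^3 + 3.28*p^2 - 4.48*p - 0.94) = 0.58*p^4 + 2.24*p^3 - 3.28*p^2 + 1.23*p + 5.46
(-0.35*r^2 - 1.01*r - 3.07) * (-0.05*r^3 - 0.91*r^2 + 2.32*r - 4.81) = 0.0175*r^5 + 0.369*r^4 + 0.2606*r^3 + 2.134*r^2 - 2.2643*r + 14.7667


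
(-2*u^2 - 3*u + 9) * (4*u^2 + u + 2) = -8*u^4 - 14*u^3 + 29*u^2 + 3*u + 18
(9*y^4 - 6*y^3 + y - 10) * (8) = 72*y^4 - 48*y^3 + 8*y - 80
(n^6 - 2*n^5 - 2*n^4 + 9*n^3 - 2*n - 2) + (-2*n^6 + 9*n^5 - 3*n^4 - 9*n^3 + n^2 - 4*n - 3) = -n^6 + 7*n^5 - 5*n^4 + n^2 - 6*n - 5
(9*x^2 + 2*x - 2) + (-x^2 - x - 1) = 8*x^2 + x - 3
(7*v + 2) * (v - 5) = 7*v^2 - 33*v - 10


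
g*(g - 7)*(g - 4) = g^3 - 11*g^2 + 28*g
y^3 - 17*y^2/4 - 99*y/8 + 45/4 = (y - 6)*(y - 3/4)*(y + 5/2)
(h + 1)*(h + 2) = h^2 + 3*h + 2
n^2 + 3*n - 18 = (n - 3)*(n + 6)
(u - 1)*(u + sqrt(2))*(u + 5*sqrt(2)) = u^3 - u^2 + 6*sqrt(2)*u^2 - 6*sqrt(2)*u + 10*u - 10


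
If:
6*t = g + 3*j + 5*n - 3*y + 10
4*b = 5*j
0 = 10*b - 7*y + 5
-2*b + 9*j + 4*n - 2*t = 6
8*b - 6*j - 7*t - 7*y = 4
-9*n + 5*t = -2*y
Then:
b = 178/197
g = -15122/985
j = 712/985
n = -149/197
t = -2131/985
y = 395/197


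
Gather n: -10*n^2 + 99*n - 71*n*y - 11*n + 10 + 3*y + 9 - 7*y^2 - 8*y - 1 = -10*n^2 + n*(88 - 71*y) - 7*y^2 - 5*y + 18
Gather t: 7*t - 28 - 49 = 7*t - 77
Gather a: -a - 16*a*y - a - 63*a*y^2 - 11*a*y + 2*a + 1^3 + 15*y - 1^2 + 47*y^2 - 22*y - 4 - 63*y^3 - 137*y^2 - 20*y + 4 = a*(-63*y^2 - 27*y) - 63*y^3 - 90*y^2 - 27*y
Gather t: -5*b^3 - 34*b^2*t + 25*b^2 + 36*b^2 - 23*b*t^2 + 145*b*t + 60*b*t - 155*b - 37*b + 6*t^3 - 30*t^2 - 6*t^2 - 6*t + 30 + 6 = -5*b^3 + 61*b^2 - 192*b + 6*t^3 + t^2*(-23*b - 36) + t*(-34*b^2 + 205*b - 6) + 36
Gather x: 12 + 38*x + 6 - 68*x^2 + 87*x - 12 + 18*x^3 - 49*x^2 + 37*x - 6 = 18*x^3 - 117*x^2 + 162*x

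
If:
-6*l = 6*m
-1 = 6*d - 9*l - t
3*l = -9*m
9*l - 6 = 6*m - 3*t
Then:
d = 1/6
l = 0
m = 0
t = 2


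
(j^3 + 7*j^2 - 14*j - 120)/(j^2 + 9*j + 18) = (j^2 + j - 20)/(j + 3)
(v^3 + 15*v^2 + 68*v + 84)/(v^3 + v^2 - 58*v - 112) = (v + 6)/(v - 8)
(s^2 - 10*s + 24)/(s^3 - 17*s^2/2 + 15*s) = 2*(s - 4)/(s*(2*s - 5))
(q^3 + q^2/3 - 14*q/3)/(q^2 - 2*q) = q + 7/3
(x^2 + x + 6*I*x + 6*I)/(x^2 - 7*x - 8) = (x + 6*I)/(x - 8)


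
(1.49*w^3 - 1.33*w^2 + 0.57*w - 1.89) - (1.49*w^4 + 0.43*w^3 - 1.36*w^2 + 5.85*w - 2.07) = -1.49*w^4 + 1.06*w^3 + 0.03*w^2 - 5.28*w + 0.18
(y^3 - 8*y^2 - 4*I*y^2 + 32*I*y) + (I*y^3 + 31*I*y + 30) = y^3 + I*y^3 - 8*y^2 - 4*I*y^2 + 63*I*y + 30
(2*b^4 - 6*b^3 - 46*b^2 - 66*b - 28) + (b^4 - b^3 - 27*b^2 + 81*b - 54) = 3*b^4 - 7*b^3 - 73*b^2 + 15*b - 82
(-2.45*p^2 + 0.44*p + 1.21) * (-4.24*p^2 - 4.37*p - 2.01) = 10.388*p^4 + 8.8409*p^3 - 2.1287*p^2 - 6.1721*p - 2.4321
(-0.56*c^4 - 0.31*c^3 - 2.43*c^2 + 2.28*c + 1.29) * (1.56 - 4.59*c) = 2.5704*c^5 + 0.5493*c^4 + 10.6701*c^3 - 14.256*c^2 - 2.3643*c + 2.0124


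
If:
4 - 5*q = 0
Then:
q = 4/5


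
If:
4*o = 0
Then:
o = 0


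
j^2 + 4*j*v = j*(j + 4*v)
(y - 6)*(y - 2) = y^2 - 8*y + 12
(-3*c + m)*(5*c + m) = -15*c^2 + 2*c*m + m^2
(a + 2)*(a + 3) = a^2 + 5*a + 6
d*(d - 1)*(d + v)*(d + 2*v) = d^4 + 3*d^3*v - d^3 + 2*d^2*v^2 - 3*d^2*v - 2*d*v^2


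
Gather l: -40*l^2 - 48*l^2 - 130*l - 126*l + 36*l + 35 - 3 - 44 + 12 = -88*l^2 - 220*l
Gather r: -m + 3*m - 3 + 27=2*m + 24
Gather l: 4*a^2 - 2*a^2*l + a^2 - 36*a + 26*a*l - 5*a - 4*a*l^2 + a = 5*a^2 - 4*a*l^2 - 40*a + l*(-2*a^2 + 26*a)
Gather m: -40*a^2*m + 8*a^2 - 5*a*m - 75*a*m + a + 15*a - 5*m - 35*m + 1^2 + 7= 8*a^2 + 16*a + m*(-40*a^2 - 80*a - 40) + 8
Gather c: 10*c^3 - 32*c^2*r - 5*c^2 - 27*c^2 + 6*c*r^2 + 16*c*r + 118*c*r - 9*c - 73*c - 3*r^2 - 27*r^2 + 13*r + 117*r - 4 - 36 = 10*c^3 + c^2*(-32*r - 32) + c*(6*r^2 + 134*r - 82) - 30*r^2 + 130*r - 40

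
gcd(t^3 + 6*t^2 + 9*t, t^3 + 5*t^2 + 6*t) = t^2 + 3*t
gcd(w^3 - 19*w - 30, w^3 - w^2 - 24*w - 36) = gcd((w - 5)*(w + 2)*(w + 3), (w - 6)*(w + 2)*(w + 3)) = w^2 + 5*w + 6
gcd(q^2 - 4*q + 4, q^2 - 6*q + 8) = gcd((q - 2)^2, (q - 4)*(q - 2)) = q - 2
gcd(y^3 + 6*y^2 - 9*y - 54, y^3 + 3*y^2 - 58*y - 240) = y + 6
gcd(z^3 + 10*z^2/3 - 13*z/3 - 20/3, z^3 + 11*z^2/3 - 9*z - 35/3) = z + 1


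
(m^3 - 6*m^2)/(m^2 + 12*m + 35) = m^2*(m - 6)/(m^2 + 12*m + 35)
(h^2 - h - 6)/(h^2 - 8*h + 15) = (h + 2)/(h - 5)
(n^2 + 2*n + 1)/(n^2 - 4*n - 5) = (n + 1)/(n - 5)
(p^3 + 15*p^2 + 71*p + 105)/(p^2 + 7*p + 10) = (p^2 + 10*p + 21)/(p + 2)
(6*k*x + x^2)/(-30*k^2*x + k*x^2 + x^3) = 1/(-5*k + x)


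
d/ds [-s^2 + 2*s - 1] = 2 - 2*s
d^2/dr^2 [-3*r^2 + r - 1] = -6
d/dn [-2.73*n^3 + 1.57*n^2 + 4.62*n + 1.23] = -8.19*n^2 + 3.14*n + 4.62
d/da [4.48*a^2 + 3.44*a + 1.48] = 8.96*a + 3.44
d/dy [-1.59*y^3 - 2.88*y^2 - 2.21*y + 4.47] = -4.77*y^2 - 5.76*y - 2.21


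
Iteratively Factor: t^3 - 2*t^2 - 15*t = (t + 3)*(t^2 - 5*t) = (t - 5)*(t + 3)*(t)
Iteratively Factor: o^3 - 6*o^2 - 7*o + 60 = (o + 3)*(o^2 - 9*o + 20) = (o - 4)*(o + 3)*(o - 5)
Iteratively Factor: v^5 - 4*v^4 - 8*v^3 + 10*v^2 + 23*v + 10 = (v + 1)*(v^4 - 5*v^3 - 3*v^2 + 13*v + 10) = (v - 2)*(v + 1)*(v^3 - 3*v^2 - 9*v - 5) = (v - 2)*(v + 1)^2*(v^2 - 4*v - 5) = (v - 2)*(v + 1)^3*(v - 5)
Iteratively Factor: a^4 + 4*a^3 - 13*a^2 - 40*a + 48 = (a + 4)*(a^3 - 13*a + 12) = (a - 3)*(a + 4)*(a^2 + 3*a - 4) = (a - 3)*(a + 4)^2*(a - 1)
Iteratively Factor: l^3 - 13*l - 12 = (l + 3)*(l^2 - 3*l - 4) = (l - 4)*(l + 3)*(l + 1)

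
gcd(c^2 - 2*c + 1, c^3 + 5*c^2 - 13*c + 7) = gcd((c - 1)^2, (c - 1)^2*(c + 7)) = c^2 - 2*c + 1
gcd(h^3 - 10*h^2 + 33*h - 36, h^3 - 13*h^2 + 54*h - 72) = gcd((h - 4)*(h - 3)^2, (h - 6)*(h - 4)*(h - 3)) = h^2 - 7*h + 12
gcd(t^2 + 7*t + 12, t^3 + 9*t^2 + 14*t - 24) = t + 4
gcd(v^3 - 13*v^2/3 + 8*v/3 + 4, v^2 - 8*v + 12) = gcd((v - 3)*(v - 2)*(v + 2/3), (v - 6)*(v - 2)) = v - 2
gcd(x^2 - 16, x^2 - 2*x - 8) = x - 4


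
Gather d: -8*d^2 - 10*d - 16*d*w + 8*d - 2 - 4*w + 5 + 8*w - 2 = -8*d^2 + d*(-16*w - 2) + 4*w + 1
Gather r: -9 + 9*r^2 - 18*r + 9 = 9*r^2 - 18*r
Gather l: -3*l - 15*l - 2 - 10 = -18*l - 12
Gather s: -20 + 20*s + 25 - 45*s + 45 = 50 - 25*s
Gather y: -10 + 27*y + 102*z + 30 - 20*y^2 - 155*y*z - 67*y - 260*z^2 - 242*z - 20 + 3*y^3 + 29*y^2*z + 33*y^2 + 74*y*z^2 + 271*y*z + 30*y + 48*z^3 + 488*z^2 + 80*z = 3*y^3 + y^2*(29*z + 13) + y*(74*z^2 + 116*z - 10) + 48*z^3 + 228*z^2 - 60*z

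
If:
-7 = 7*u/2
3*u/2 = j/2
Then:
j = -6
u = -2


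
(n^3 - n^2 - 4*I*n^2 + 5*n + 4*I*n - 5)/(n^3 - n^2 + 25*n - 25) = (n + I)/(n + 5*I)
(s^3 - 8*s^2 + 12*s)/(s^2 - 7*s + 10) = s*(s - 6)/(s - 5)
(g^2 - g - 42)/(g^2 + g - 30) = (g - 7)/(g - 5)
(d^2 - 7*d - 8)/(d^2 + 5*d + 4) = (d - 8)/(d + 4)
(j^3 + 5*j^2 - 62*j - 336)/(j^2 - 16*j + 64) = (j^2 + 13*j + 42)/(j - 8)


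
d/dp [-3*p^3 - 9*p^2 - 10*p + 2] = -9*p^2 - 18*p - 10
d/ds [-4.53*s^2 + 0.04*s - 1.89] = 0.04 - 9.06*s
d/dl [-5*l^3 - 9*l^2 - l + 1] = -15*l^2 - 18*l - 1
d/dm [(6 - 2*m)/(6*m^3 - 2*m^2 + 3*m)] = 2*(12*m^3 - 56*m^2 + 12*m - 9)/(m^2*(36*m^4 - 24*m^3 + 40*m^2 - 12*m + 9))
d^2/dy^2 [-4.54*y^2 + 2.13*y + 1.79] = -9.08000000000000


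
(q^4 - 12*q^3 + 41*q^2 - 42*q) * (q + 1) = q^5 - 11*q^4 + 29*q^3 - q^2 - 42*q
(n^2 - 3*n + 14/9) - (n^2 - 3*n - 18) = 176/9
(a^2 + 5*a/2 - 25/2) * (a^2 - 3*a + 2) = a^4 - a^3/2 - 18*a^2 + 85*a/2 - 25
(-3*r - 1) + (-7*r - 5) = -10*r - 6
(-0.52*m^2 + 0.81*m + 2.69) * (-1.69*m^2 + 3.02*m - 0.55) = 0.8788*m^4 - 2.9393*m^3 - 1.8139*m^2 + 7.6783*m - 1.4795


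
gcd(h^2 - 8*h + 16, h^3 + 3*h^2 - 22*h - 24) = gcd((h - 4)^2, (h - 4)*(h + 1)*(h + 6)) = h - 4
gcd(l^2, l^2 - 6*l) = l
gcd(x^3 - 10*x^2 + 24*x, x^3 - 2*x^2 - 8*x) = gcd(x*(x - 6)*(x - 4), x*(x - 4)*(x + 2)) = x^2 - 4*x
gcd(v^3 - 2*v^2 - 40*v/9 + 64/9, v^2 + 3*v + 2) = v + 2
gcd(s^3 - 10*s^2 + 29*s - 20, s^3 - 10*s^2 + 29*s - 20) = s^3 - 10*s^2 + 29*s - 20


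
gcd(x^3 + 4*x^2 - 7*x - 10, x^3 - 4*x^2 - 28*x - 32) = 1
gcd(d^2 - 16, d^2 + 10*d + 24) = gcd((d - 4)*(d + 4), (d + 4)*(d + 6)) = d + 4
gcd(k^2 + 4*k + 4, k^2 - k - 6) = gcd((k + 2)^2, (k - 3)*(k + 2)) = k + 2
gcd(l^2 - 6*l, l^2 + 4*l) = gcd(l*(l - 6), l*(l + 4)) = l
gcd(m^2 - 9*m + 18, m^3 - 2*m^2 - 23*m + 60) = m - 3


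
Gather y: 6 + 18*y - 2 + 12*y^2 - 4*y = 12*y^2 + 14*y + 4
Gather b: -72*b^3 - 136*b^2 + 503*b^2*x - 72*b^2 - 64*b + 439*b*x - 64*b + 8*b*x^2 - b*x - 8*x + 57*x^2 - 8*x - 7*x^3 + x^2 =-72*b^3 + b^2*(503*x - 208) + b*(8*x^2 + 438*x - 128) - 7*x^3 + 58*x^2 - 16*x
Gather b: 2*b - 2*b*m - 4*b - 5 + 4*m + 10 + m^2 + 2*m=b*(-2*m - 2) + m^2 + 6*m + 5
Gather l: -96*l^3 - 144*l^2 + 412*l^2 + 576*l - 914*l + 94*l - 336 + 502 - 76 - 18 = -96*l^3 + 268*l^2 - 244*l + 72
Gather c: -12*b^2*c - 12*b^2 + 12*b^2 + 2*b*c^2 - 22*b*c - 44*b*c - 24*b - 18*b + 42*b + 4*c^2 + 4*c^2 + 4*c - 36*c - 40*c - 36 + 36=c^2*(2*b + 8) + c*(-12*b^2 - 66*b - 72)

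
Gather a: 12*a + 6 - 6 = 12*a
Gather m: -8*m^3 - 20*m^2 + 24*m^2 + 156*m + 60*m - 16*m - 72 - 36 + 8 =-8*m^3 + 4*m^2 + 200*m - 100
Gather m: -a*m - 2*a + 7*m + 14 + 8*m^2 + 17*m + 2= -2*a + 8*m^2 + m*(24 - a) + 16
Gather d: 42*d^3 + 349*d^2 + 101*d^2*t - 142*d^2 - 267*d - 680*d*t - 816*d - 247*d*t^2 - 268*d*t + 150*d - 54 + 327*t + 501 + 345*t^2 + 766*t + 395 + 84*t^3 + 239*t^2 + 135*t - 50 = 42*d^3 + d^2*(101*t + 207) + d*(-247*t^2 - 948*t - 933) + 84*t^3 + 584*t^2 + 1228*t + 792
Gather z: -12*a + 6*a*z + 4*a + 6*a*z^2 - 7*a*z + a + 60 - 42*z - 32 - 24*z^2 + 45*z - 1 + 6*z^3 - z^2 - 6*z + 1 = -7*a + 6*z^3 + z^2*(6*a - 25) + z*(-a - 3) + 28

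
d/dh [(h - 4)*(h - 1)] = 2*h - 5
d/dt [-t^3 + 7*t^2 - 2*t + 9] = -3*t^2 + 14*t - 2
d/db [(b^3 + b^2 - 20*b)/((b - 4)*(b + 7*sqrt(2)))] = (b^2 + 14*sqrt(2)*b + 35*sqrt(2))/(b^2 + 14*sqrt(2)*b + 98)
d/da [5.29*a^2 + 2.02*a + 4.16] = 10.58*a + 2.02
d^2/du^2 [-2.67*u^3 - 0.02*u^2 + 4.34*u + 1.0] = -16.02*u - 0.04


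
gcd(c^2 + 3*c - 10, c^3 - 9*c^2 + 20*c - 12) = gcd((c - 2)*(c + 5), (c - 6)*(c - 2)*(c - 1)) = c - 2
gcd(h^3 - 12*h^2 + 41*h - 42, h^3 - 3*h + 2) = 1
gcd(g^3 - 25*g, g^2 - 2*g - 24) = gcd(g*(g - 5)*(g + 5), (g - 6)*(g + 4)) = 1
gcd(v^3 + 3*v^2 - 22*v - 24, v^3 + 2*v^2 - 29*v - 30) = v^2 + 7*v + 6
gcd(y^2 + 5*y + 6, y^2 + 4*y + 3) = y + 3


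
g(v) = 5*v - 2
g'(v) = 5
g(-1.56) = -9.80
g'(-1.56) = 5.00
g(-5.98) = -31.90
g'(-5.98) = 5.00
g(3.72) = 16.60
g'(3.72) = 5.00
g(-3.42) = -19.10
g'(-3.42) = 5.00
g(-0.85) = -6.25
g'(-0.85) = 5.00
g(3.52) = 15.60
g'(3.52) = 5.00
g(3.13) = 13.65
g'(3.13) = 5.00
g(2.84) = 12.20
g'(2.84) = 5.00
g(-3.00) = -17.00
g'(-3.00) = 5.00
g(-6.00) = -32.00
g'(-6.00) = 5.00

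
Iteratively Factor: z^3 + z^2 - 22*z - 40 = (z + 4)*(z^2 - 3*z - 10) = (z - 5)*(z + 4)*(z + 2)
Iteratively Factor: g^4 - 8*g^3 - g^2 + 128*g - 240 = (g - 4)*(g^3 - 4*g^2 - 17*g + 60) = (g - 4)*(g + 4)*(g^2 - 8*g + 15) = (g - 4)*(g - 3)*(g + 4)*(g - 5)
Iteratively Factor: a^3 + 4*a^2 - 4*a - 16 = (a + 2)*(a^2 + 2*a - 8) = (a + 2)*(a + 4)*(a - 2)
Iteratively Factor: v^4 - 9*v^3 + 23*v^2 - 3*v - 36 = (v - 4)*(v^3 - 5*v^2 + 3*v + 9) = (v - 4)*(v - 3)*(v^2 - 2*v - 3) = (v - 4)*(v - 3)*(v + 1)*(v - 3)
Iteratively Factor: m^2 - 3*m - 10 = (m - 5)*(m + 2)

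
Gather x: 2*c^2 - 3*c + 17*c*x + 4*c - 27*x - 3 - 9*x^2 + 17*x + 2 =2*c^2 + c - 9*x^2 + x*(17*c - 10) - 1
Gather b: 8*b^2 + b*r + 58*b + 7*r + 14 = 8*b^2 + b*(r + 58) + 7*r + 14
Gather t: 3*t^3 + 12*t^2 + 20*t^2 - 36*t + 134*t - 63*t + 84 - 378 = 3*t^3 + 32*t^2 + 35*t - 294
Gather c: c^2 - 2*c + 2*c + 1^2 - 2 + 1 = c^2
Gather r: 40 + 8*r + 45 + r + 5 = 9*r + 90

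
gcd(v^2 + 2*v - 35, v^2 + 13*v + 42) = v + 7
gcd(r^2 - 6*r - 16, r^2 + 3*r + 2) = r + 2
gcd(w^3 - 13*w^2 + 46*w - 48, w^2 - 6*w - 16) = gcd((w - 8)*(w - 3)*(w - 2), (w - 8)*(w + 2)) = w - 8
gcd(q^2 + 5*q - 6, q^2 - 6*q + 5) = q - 1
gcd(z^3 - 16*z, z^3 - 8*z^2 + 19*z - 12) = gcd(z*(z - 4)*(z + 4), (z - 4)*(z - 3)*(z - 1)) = z - 4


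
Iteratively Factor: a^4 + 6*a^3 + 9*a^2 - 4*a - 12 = (a + 2)*(a^3 + 4*a^2 + a - 6) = (a + 2)^2*(a^2 + 2*a - 3) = (a + 2)^2*(a + 3)*(a - 1)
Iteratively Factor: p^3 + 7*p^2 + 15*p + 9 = (p + 1)*(p^2 + 6*p + 9) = (p + 1)*(p + 3)*(p + 3)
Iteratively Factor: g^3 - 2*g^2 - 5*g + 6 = (g - 1)*(g^2 - g - 6) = (g - 3)*(g - 1)*(g + 2)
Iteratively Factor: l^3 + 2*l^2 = (l + 2)*(l^2) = l*(l + 2)*(l)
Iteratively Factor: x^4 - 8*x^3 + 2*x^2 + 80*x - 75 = (x + 3)*(x^3 - 11*x^2 + 35*x - 25) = (x - 5)*(x + 3)*(x^2 - 6*x + 5) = (x - 5)^2*(x + 3)*(x - 1)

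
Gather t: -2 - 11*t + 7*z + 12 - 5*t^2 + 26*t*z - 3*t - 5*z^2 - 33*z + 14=-5*t^2 + t*(26*z - 14) - 5*z^2 - 26*z + 24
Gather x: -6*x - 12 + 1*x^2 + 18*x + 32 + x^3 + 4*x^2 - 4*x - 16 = x^3 + 5*x^2 + 8*x + 4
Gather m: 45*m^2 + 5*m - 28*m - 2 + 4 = 45*m^2 - 23*m + 2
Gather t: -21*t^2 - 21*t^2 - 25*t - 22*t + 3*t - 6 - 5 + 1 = -42*t^2 - 44*t - 10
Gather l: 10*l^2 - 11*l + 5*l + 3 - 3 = 10*l^2 - 6*l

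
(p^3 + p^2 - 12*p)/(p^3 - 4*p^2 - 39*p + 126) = p*(p + 4)/(p^2 - p - 42)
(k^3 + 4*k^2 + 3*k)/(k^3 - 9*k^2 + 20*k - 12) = k*(k^2 + 4*k + 3)/(k^3 - 9*k^2 + 20*k - 12)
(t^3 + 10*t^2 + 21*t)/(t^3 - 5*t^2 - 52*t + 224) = t*(t + 3)/(t^2 - 12*t + 32)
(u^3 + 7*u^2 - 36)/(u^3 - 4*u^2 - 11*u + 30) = (u + 6)/(u - 5)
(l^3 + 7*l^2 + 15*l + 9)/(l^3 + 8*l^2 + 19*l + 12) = (l + 3)/(l + 4)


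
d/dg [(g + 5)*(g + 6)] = 2*g + 11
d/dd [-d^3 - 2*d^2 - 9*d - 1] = -3*d^2 - 4*d - 9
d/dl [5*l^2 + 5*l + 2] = 10*l + 5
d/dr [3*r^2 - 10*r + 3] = 6*r - 10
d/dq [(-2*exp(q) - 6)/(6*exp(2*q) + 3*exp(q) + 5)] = (12*exp(2*q) + 72*exp(q) + 8)*exp(q)/(36*exp(4*q) + 36*exp(3*q) + 69*exp(2*q) + 30*exp(q) + 25)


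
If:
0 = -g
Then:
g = 0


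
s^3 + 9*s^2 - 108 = (s - 3)*(s + 6)^2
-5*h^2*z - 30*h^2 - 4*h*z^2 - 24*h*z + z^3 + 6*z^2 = (-5*h + z)*(h + z)*(z + 6)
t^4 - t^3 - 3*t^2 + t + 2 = (t - 2)*(t - 1)*(t + 1)^2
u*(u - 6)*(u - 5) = u^3 - 11*u^2 + 30*u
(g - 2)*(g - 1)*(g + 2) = g^3 - g^2 - 4*g + 4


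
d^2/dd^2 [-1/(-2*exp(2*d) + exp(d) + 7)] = ((1 - 8*exp(d))*(-2*exp(2*d) + exp(d) + 7) - 2*(4*exp(d) - 1)^2*exp(d))*exp(d)/(-2*exp(2*d) + exp(d) + 7)^3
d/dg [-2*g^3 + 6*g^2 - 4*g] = -6*g^2 + 12*g - 4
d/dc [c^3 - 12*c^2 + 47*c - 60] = 3*c^2 - 24*c + 47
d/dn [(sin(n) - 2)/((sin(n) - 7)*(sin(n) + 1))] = (4*sin(n) + cos(n)^2 - 20)*cos(n)/((sin(n) - 7)^2*(sin(n) + 1)^2)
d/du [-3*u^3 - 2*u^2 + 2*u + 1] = -9*u^2 - 4*u + 2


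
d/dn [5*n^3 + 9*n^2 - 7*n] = 15*n^2 + 18*n - 7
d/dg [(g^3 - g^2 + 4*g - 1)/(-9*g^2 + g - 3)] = (-9*g^4 + 2*g^3 + 26*g^2 - 12*g - 11)/(81*g^4 - 18*g^3 + 55*g^2 - 6*g + 9)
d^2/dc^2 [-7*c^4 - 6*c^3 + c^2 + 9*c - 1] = -84*c^2 - 36*c + 2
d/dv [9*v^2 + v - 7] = 18*v + 1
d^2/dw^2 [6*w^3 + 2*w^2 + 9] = 36*w + 4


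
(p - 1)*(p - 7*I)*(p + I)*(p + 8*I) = p^4 - p^3 + 2*I*p^3 + 55*p^2 - 2*I*p^2 - 55*p + 56*I*p - 56*I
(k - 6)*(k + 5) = k^2 - k - 30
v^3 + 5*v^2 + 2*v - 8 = (v - 1)*(v + 2)*(v + 4)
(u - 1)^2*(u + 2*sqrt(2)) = u^3 - 2*u^2 + 2*sqrt(2)*u^2 - 4*sqrt(2)*u + u + 2*sqrt(2)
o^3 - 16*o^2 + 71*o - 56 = (o - 8)*(o - 7)*(o - 1)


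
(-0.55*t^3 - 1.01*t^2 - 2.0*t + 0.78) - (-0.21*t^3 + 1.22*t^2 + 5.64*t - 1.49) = -0.34*t^3 - 2.23*t^2 - 7.64*t + 2.27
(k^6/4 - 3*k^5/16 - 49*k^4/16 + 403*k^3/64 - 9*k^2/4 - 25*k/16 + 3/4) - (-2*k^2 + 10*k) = k^6/4 - 3*k^5/16 - 49*k^4/16 + 403*k^3/64 - k^2/4 - 185*k/16 + 3/4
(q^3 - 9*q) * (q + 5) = q^4 + 5*q^3 - 9*q^2 - 45*q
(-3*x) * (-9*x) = 27*x^2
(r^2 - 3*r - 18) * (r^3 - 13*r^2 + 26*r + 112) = r^5 - 16*r^4 + 47*r^3 + 268*r^2 - 804*r - 2016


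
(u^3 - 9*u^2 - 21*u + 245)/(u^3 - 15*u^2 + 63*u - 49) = (u + 5)/(u - 1)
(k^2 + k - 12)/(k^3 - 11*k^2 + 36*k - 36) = (k + 4)/(k^2 - 8*k + 12)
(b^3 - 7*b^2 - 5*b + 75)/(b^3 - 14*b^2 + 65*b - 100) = (b + 3)/(b - 4)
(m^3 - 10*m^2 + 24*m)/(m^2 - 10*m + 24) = m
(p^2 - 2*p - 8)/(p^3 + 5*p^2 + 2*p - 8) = (p - 4)/(p^2 + 3*p - 4)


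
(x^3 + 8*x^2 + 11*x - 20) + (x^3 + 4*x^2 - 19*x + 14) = 2*x^3 + 12*x^2 - 8*x - 6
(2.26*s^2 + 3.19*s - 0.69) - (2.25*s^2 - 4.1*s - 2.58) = 0.00999999999999979*s^2 + 7.29*s + 1.89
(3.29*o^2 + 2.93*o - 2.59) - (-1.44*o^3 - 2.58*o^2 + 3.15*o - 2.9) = 1.44*o^3 + 5.87*o^2 - 0.22*o + 0.31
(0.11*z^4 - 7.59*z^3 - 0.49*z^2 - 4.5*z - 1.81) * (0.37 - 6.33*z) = -0.6963*z^5 + 48.0854*z^4 + 0.2934*z^3 + 28.3037*z^2 + 9.7923*z - 0.6697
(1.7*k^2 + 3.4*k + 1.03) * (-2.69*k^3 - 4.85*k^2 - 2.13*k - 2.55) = -4.573*k^5 - 17.391*k^4 - 22.8817*k^3 - 16.5725*k^2 - 10.8639*k - 2.6265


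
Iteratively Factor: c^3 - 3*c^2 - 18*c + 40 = (c + 4)*(c^2 - 7*c + 10) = (c - 5)*(c + 4)*(c - 2)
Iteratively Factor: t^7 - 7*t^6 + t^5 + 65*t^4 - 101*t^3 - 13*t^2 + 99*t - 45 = (t - 1)*(t^6 - 6*t^5 - 5*t^4 + 60*t^3 - 41*t^2 - 54*t + 45) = (t - 1)^2*(t^5 - 5*t^4 - 10*t^3 + 50*t^2 + 9*t - 45) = (t - 1)^3*(t^4 - 4*t^3 - 14*t^2 + 36*t + 45) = (t - 3)*(t - 1)^3*(t^3 - t^2 - 17*t - 15) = (t - 5)*(t - 3)*(t - 1)^3*(t^2 + 4*t + 3) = (t - 5)*(t - 3)*(t - 1)^3*(t + 1)*(t + 3)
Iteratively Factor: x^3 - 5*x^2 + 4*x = (x - 1)*(x^2 - 4*x) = x*(x - 1)*(x - 4)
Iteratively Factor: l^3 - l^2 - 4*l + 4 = (l + 2)*(l^2 - 3*l + 2) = (l - 1)*(l + 2)*(l - 2)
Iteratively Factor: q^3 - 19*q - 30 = (q - 5)*(q^2 + 5*q + 6) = (q - 5)*(q + 3)*(q + 2)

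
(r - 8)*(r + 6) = r^2 - 2*r - 48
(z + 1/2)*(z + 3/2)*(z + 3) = z^3 + 5*z^2 + 27*z/4 + 9/4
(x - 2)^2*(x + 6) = x^3 + 2*x^2 - 20*x + 24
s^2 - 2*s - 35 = (s - 7)*(s + 5)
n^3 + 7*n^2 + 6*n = n*(n + 1)*(n + 6)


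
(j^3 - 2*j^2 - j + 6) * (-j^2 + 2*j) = -j^5 + 4*j^4 - 3*j^3 - 8*j^2 + 12*j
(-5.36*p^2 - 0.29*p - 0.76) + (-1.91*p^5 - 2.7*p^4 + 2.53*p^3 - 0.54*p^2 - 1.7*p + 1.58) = -1.91*p^5 - 2.7*p^4 + 2.53*p^3 - 5.9*p^2 - 1.99*p + 0.82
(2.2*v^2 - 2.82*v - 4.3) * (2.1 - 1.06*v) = -2.332*v^3 + 7.6092*v^2 - 1.364*v - 9.03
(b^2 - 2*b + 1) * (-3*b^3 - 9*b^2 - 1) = -3*b^5 - 3*b^4 + 15*b^3 - 10*b^2 + 2*b - 1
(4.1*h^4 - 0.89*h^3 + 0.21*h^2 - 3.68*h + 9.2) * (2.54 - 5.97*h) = -24.477*h^5 + 15.7273*h^4 - 3.5143*h^3 + 22.503*h^2 - 64.2712*h + 23.368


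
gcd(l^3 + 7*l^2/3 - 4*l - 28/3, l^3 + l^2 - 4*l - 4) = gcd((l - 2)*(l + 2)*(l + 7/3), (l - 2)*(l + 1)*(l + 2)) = l^2 - 4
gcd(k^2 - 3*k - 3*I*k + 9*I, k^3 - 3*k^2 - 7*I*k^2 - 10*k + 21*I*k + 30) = k - 3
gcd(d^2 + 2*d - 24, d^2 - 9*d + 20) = d - 4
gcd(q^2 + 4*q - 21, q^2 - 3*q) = q - 3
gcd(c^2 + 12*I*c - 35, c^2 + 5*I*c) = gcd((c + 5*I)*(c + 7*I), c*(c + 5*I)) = c + 5*I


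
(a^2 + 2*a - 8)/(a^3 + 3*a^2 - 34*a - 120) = (a - 2)/(a^2 - a - 30)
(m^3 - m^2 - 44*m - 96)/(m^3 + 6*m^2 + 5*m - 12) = (m - 8)/(m - 1)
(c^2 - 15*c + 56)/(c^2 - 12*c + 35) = (c - 8)/(c - 5)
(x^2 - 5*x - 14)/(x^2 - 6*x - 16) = (x - 7)/(x - 8)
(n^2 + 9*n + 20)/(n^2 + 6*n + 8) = (n + 5)/(n + 2)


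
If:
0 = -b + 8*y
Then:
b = 8*y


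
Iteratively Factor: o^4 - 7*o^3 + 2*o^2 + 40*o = (o - 5)*(o^3 - 2*o^2 - 8*o) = (o - 5)*(o - 4)*(o^2 + 2*o) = o*(o - 5)*(o - 4)*(o + 2)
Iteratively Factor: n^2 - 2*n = (n - 2)*(n)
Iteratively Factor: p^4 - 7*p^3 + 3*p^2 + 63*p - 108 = (p + 3)*(p^3 - 10*p^2 + 33*p - 36) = (p - 4)*(p + 3)*(p^2 - 6*p + 9) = (p - 4)*(p - 3)*(p + 3)*(p - 3)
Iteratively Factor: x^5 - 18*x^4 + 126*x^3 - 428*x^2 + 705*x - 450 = (x - 3)*(x^4 - 15*x^3 + 81*x^2 - 185*x + 150) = (x - 5)*(x - 3)*(x^3 - 10*x^2 + 31*x - 30) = (x - 5)*(x - 3)*(x - 2)*(x^2 - 8*x + 15) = (x - 5)^2*(x - 3)*(x - 2)*(x - 3)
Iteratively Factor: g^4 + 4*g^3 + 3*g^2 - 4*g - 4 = (g + 1)*(g^3 + 3*g^2 - 4) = (g + 1)*(g + 2)*(g^2 + g - 2) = (g - 1)*(g + 1)*(g + 2)*(g + 2)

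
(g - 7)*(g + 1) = g^2 - 6*g - 7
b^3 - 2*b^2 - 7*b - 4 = (b - 4)*(b + 1)^2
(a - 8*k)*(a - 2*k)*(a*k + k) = a^3*k - 10*a^2*k^2 + a^2*k + 16*a*k^3 - 10*a*k^2 + 16*k^3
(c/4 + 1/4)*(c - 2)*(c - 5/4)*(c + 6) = c^4/4 + 15*c^3/16 - 57*c^2/16 - c/2 + 15/4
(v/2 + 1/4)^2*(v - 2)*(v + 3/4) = v^4/4 - v^3/16 - 5*v^2/8 - 29*v/64 - 3/32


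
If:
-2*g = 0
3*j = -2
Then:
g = 0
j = -2/3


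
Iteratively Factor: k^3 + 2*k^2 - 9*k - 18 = (k + 3)*(k^2 - k - 6) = (k - 3)*(k + 3)*(k + 2)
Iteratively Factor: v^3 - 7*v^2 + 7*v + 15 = (v - 3)*(v^2 - 4*v - 5) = (v - 3)*(v + 1)*(v - 5)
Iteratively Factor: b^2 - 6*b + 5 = (b - 5)*(b - 1)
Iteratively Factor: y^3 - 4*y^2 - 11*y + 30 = (y + 3)*(y^2 - 7*y + 10) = (y - 2)*(y + 3)*(y - 5)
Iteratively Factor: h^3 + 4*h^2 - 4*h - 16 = (h + 2)*(h^2 + 2*h - 8) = (h + 2)*(h + 4)*(h - 2)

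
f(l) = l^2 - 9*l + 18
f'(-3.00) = -15.00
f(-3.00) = 54.00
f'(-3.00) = -15.00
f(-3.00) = 54.00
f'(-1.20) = -11.40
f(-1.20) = 30.24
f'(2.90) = -3.20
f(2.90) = 0.31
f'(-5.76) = -20.52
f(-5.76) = 103.02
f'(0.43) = -8.14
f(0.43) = 14.31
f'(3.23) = -2.54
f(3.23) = -0.64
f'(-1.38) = -11.76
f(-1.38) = 32.32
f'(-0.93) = -10.86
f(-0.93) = 27.23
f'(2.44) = -4.12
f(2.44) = 1.99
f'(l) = 2*l - 9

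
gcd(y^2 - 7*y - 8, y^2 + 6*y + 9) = 1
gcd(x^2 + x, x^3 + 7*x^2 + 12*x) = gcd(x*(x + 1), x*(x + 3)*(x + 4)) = x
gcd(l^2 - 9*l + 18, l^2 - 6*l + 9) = l - 3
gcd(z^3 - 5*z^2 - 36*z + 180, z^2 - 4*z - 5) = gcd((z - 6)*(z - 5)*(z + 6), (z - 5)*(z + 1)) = z - 5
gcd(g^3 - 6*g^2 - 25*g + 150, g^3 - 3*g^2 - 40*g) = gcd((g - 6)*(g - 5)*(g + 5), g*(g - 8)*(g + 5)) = g + 5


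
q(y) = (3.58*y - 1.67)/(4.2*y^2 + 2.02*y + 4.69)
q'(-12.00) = -0.01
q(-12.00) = -0.08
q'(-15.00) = -0.00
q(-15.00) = -0.06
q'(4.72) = -0.02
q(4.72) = 0.14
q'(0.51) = 0.50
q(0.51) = 0.02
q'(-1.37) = -0.28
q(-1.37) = -0.67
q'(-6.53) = -0.02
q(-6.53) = -0.15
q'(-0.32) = 0.71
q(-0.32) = -0.63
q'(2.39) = -0.03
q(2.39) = 0.21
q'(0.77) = 0.29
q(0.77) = 0.12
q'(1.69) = 0.00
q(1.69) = 0.22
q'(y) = (-8.4*y - 2.02)*(3.58*y - 1.67)/(4.2*y^2 + 2.02*y + 4.69)^2 + 3.58/(4.2*y^2 + 2.02*y + 4.69)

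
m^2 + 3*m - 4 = (m - 1)*(m + 4)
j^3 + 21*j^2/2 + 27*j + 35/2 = (j + 1)*(j + 5/2)*(j + 7)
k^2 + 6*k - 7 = (k - 1)*(k + 7)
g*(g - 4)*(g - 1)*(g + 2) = g^4 - 3*g^3 - 6*g^2 + 8*g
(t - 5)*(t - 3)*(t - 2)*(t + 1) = t^4 - 9*t^3 + 21*t^2 + t - 30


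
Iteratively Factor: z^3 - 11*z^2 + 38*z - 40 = (z - 5)*(z^2 - 6*z + 8) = (z - 5)*(z - 4)*(z - 2)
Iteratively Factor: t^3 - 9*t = (t)*(t^2 - 9) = t*(t - 3)*(t + 3)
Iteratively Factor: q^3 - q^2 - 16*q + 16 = (q - 1)*(q^2 - 16) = (q - 1)*(q + 4)*(q - 4)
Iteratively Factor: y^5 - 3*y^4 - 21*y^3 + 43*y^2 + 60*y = (y)*(y^4 - 3*y^3 - 21*y^2 + 43*y + 60) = y*(y - 3)*(y^3 - 21*y - 20) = y*(y - 3)*(y + 4)*(y^2 - 4*y - 5) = y*(y - 3)*(y + 1)*(y + 4)*(y - 5)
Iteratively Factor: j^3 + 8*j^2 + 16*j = (j + 4)*(j^2 + 4*j) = j*(j + 4)*(j + 4)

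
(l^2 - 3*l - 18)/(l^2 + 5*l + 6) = (l - 6)/(l + 2)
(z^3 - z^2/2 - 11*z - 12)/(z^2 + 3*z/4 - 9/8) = 4*(z^2 - 2*z - 8)/(4*z - 3)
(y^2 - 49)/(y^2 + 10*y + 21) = (y - 7)/(y + 3)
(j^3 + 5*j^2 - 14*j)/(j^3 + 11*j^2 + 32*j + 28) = j*(j - 2)/(j^2 + 4*j + 4)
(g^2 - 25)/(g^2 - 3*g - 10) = (g + 5)/(g + 2)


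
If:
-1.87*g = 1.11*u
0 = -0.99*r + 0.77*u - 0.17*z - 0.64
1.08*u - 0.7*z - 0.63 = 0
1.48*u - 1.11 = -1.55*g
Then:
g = -1.18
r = 0.52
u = 1.98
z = 2.16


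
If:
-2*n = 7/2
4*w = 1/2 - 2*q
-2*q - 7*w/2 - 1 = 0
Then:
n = -7/4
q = -23/4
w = 3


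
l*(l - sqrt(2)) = l^2 - sqrt(2)*l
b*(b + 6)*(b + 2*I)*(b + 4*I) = b^4 + 6*b^3 + 6*I*b^3 - 8*b^2 + 36*I*b^2 - 48*b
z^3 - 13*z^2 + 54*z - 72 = (z - 6)*(z - 4)*(z - 3)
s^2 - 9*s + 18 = (s - 6)*(s - 3)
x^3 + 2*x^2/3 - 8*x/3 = x*(x - 4/3)*(x + 2)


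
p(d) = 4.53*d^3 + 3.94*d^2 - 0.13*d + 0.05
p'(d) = 13.59*d^2 + 7.88*d - 0.13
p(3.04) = 163.33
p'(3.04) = 149.42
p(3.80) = 305.02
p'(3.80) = 226.05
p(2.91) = 144.67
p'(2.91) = 137.88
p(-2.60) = -52.60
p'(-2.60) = 71.25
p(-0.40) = 0.44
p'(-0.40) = -1.11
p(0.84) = 5.41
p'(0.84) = 16.08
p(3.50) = 242.08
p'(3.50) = 193.93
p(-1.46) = -5.46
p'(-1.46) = 17.33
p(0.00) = 0.05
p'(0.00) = -0.13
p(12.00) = 8393.69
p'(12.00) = 2051.39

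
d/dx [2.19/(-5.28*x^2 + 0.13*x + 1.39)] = (23.1264*x - 0.2847)/(-5.28*x^2 + 0.13*x + 1.39)^2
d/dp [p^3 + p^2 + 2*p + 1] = 3*p^2 + 2*p + 2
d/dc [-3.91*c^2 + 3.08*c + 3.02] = 3.08 - 7.82*c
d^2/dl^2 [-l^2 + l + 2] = -2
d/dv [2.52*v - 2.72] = 2.52000000000000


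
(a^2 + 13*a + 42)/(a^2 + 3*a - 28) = (a + 6)/(a - 4)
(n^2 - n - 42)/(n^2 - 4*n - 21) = (n + 6)/(n + 3)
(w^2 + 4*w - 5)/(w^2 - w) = (w + 5)/w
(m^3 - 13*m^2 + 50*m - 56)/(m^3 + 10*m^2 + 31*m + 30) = (m^3 - 13*m^2 + 50*m - 56)/(m^3 + 10*m^2 + 31*m + 30)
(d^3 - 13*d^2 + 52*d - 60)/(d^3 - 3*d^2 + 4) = (d^2 - 11*d + 30)/(d^2 - d - 2)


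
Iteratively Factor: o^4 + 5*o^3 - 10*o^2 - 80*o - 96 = (o - 4)*(o^3 + 9*o^2 + 26*o + 24) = (o - 4)*(o + 3)*(o^2 + 6*o + 8) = (o - 4)*(o + 3)*(o + 4)*(o + 2)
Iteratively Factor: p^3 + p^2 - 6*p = (p + 3)*(p^2 - 2*p) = p*(p + 3)*(p - 2)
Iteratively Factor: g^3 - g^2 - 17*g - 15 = (g - 5)*(g^2 + 4*g + 3) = (g - 5)*(g + 1)*(g + 3)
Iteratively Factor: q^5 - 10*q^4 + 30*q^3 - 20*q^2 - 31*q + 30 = (q - 2)*(q^4 - 8*q^3 + 14*q^2 + 8*q - 15) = (q - 2)*(q + 1)*(q^3 - 9*q^2 + 23*q - 15) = (q - 5)*(q - 2)*(q + 1)*(q^2 - 4*q + 3) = (q - 5)*(q - 2)*(q - 1)*(q + 1)*(q - 3)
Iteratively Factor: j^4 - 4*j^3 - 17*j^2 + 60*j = (j - 5)*(j^3 + j^2 - 12*j) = j*(j - 5)*(j^2 + j - 12) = j*(j - 5)*(j + 4)*(j - 3)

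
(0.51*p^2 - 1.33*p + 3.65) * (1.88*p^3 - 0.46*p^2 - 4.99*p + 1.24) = 0.9588*p^5 - 2.735*p^4 + 4.9289*p^3 + 5.5901*p^2 - 19.8627*p + 4.526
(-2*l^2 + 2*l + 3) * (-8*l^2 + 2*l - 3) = 16*l^4 - 20*l^3 - 14*l^2 - 9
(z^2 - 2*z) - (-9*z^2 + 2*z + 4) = 10*z^2 - 4*z - 4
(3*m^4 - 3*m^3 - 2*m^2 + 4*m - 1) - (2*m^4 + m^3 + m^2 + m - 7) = m^4 - 4*m^3 - 3*m^2 + 3*m + 6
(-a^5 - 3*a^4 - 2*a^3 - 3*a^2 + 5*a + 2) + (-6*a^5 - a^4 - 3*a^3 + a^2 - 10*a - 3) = -7*a^5 - 4*a^4 - 5*a^3 - 2*a^2 - 5*a - 1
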